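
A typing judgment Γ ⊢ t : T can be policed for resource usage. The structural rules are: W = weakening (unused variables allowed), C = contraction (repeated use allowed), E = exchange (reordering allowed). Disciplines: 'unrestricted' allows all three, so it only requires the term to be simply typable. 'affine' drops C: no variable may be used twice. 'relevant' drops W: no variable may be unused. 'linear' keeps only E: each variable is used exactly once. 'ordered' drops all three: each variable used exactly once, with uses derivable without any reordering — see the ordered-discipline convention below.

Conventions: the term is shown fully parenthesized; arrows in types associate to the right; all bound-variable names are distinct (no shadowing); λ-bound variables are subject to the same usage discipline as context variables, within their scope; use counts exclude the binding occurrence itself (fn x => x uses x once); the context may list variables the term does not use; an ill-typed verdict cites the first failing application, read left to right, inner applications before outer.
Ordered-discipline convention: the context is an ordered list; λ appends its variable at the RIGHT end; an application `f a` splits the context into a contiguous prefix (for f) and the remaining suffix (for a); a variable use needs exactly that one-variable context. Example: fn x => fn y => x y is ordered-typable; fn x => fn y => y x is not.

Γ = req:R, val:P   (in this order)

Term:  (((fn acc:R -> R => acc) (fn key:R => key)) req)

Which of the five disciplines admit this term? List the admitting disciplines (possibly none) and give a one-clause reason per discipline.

accepted by: affine, unrestricted
variable uses: req: 1×; val: 0×; acc (bound): 1×; key (bound): 1×
uses in reading order: acc, key, req
typing: the term checks, with type R
ordered ✗ (needs weakening: val unused)
linear ✗ (needs weakening: val unused)
affine ✓ (at most one use each (req, val, acc, key))
relevant ✗ (needs weakening: val unused)
unrestricted ✓ (well-typed at R; no restrictions here)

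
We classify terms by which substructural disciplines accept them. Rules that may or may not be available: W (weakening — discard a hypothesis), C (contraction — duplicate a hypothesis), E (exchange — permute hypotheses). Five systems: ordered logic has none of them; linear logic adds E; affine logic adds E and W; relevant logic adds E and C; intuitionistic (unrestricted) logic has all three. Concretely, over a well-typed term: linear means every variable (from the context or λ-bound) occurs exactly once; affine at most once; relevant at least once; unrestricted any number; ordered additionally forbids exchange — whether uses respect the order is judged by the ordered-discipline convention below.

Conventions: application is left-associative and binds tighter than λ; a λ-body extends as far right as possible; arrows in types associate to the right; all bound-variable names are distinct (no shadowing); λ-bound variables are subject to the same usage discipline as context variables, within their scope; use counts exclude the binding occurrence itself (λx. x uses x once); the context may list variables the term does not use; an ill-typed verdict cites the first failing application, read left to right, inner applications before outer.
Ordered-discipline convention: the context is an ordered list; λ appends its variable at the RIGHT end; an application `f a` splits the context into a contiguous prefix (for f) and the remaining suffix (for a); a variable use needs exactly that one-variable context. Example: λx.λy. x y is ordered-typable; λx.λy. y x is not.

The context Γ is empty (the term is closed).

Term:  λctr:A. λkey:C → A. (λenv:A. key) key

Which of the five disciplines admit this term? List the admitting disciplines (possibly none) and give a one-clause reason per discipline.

admitting disciplines: none
counts: ctr (bound) ×0; key (bound) ×2; env (bound) ×0
uses in reading order: key, key
typing: ill-typed: argument of type C → A where A is required
ordered: ✗ — not simply typable
linear: ✗ — fails simple typing
affine: ✗ — a type mismatch blocks all five
relevant: ✗ — the type mismatch rejects it
unrestricted: ✗ — not simply typable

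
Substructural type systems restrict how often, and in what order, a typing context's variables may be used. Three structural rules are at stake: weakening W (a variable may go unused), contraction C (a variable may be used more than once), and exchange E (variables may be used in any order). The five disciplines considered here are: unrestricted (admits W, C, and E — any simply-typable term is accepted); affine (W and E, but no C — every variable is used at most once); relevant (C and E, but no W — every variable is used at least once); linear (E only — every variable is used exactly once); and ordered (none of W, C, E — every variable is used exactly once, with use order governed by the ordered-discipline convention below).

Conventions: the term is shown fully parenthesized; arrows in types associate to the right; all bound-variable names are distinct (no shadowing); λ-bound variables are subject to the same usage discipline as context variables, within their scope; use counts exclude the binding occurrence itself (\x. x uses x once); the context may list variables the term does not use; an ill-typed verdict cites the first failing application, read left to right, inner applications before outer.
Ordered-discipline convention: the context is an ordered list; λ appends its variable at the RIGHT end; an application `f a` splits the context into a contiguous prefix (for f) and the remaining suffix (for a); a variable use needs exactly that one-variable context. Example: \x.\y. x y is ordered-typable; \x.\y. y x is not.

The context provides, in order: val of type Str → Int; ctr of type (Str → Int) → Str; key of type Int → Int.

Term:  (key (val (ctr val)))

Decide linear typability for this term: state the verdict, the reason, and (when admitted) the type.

no — repeated use of val ×2
use counts: val: 2×; ctr: 1×; key: 1×
left-to-right use order: key, val, ctr, val
typing: the term checks, with type Int
summary: ordered ✗ · linear ✗ · affine ✗ · relevant ✓ · unrestricted ✓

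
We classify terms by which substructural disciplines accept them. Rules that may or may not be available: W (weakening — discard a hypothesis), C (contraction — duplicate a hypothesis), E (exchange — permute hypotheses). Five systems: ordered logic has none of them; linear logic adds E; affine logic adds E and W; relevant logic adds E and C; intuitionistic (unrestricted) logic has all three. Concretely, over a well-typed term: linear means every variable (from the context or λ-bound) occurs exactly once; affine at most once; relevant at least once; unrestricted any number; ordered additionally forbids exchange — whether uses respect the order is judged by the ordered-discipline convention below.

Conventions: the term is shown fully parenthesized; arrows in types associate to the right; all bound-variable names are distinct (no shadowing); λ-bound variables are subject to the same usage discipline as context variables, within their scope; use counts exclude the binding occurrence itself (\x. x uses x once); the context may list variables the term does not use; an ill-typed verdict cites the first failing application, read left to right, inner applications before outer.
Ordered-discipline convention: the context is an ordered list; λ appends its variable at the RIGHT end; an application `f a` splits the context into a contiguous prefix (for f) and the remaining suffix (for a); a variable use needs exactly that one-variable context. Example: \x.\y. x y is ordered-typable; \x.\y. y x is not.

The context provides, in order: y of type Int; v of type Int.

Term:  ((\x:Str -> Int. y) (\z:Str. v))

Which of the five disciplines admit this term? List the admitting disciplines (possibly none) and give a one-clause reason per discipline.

accepted by: affine, unrestricted
variable uses: y=1; v=1; x (λ-bound)=0; z (λ-bound)=0
left-to-right use order: y, v
typing: the term checks, with type Int
ordered: ✗, unused: x, z — weakening required
linear: ✗, unused: x, z — weakening required
affine: ✓, y, v, x, z: no repeats, contraction unneeded
relevant: ✗, unused: x, z — weakening required
unrestricted: ✓, typability at Int is all that's needed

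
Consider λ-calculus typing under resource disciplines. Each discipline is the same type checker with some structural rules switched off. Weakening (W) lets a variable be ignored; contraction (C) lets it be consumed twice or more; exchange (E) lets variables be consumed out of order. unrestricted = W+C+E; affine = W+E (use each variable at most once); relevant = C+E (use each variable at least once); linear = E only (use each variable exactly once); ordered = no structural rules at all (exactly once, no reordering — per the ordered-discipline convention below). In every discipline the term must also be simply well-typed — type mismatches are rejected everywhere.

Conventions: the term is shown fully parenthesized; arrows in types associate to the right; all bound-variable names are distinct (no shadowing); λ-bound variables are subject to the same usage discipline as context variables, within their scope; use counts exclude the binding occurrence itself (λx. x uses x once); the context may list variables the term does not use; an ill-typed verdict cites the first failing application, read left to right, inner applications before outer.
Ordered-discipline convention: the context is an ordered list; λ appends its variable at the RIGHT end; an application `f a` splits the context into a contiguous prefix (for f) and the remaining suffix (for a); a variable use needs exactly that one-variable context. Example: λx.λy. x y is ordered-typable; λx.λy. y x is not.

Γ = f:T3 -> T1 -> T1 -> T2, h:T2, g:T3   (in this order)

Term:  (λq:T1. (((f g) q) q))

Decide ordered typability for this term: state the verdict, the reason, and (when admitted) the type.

no — q ×2 used more than once (contraction); h left unused
counts: f: 1×, h: 0×, g: 1×, q [bound]: 2×
left-to-right use order: f, g, q, q
typing: the term checks, with type T1 -> T2
summary: ordered ✗ | linear ✗ | affine ✗ | relevant ✗ | unrestricted ✓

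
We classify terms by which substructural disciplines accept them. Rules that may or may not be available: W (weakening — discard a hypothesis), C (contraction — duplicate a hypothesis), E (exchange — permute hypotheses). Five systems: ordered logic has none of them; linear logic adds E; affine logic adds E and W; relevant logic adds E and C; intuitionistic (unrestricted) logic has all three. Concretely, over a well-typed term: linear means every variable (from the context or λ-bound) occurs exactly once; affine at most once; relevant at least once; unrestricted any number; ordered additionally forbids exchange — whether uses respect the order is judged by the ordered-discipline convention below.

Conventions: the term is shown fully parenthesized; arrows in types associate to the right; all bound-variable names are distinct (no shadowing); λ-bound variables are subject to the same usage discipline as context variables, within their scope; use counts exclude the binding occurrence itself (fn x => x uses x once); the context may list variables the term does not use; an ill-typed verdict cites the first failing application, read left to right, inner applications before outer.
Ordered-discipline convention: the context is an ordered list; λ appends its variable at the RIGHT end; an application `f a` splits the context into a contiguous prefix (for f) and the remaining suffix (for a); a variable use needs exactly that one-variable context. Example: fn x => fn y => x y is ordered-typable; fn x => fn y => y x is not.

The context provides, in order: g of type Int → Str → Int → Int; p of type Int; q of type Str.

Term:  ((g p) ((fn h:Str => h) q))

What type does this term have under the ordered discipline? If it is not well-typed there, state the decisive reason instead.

term : Int → Int
use counts: g ×1, p ×1, q ×1, h (λ-bound) ×1
order of uses: g, p, h, q
typing: the term checks, with type Int → Int
all disciplines: ordered ✓ | linear ✓ | affine ✓ | relevant ✓ | unrestricted ✓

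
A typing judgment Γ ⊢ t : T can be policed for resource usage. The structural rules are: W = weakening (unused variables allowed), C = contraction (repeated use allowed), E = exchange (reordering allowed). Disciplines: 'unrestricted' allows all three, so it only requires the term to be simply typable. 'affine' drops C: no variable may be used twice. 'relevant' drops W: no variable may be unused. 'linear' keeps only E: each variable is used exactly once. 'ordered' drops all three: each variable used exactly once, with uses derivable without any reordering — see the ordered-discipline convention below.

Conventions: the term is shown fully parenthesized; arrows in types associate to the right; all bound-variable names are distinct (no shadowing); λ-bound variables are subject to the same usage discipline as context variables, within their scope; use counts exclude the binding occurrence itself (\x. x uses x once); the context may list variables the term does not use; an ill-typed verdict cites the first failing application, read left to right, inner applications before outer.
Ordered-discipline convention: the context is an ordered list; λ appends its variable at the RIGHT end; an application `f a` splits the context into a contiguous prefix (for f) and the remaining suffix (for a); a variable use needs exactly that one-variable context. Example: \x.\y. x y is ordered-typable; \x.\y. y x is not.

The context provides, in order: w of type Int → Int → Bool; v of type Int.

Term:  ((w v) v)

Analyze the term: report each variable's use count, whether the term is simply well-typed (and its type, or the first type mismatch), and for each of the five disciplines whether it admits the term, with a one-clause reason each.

use counts: w: 1, v: 2
left-to-right use order: w, v, v
typing: well-typed at Bool
ordered: ✗ — v ×2 used more than once (contraction)
linear: ✗ — v ×2 used more than once (contraction)
affine: ✗ — v ×2 used more than once (contraction)
relevant: ✓ — none of w, v goes unused
unrestricted: ✓ — typability at Bool is all that's needed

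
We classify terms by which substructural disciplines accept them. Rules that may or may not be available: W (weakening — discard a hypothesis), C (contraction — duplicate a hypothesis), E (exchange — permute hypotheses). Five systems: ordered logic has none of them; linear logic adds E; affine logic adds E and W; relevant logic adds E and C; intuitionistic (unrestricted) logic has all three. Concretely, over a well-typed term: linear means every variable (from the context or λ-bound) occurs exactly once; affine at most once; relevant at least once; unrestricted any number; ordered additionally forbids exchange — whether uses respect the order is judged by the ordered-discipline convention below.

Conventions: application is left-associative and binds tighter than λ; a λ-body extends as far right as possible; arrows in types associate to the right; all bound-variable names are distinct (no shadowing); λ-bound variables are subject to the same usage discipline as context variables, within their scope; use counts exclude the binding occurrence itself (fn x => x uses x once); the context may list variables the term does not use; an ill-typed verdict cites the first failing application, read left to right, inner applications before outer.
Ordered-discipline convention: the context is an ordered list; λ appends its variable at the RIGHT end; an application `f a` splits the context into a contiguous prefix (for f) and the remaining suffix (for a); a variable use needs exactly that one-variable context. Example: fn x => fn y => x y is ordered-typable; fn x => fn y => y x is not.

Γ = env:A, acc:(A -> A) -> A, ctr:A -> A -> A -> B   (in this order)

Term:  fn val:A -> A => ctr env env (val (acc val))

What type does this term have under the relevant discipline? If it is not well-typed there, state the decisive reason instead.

term : (A -> A) -> B
usage: env: 2; acc: 1; ctr: 1; val (λ-bound): 2
uses in reading order: ctr, env, env, val, acc, val
typing: well-typed at (A -> A) -> B
summary: ordered ✗ | linear ✗ | affine ✗ | relevant ✓ | unrestricted ✓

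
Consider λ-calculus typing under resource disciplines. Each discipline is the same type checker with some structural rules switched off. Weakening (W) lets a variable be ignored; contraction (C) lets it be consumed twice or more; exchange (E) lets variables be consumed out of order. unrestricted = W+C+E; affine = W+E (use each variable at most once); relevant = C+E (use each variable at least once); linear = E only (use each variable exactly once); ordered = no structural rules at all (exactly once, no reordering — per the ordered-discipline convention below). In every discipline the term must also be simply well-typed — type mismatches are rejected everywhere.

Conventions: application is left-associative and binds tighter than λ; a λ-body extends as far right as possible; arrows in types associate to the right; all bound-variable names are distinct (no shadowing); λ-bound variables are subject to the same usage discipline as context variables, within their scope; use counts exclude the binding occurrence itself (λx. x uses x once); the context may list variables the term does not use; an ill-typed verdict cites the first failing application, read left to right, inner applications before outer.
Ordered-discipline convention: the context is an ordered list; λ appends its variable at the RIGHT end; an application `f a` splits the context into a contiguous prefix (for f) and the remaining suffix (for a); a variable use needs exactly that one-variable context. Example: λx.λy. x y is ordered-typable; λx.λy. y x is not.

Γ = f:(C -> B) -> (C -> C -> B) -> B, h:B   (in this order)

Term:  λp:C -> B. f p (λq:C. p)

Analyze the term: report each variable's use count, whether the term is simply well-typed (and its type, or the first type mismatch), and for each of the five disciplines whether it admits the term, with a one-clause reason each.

variable uses: f: 1×, h: 0×, p (λ-bound): 2×, q (λ-bound): 0×
left-to-right use order: f, p, p
typing: well-typed at (C -> B) -> B
ordered: ✗ — p ×2 used more than once (contraction); needs weakening: h, q unused
linear: ✗ — p ×2 used more than once (contraction); needs weakening: h, q unused
affine: ✗ — p ×2 used more than once (contraction)
relevant: ✗ — needs weakening: h, q unused
unrestricted: ✓ — type-checks ((C -> B) -> B) and nothing is barred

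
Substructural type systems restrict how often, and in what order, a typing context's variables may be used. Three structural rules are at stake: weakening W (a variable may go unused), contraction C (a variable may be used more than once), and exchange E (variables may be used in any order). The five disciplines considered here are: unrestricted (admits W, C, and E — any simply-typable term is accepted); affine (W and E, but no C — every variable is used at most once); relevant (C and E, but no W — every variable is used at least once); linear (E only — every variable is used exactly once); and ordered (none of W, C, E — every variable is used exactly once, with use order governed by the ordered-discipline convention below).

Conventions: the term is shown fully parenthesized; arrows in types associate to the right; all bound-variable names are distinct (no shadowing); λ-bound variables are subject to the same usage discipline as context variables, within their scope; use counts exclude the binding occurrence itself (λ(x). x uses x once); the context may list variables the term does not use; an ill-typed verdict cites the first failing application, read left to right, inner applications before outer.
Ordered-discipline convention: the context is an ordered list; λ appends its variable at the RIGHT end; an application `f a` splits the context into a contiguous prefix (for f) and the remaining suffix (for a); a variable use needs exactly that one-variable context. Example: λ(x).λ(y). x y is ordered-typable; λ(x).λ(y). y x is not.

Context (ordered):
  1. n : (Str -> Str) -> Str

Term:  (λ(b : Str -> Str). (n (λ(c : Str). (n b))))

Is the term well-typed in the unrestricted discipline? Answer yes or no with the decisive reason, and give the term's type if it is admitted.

yes — simply typable at (Str -> Str) -> Str; W, C, E all held; term : (Str -> Str) -> Str
usage: n=2; b (bound)=1; c (bound)=0
left-to-right use order: n, n, b
typing: the term checks, with type (Str -> Str) -> Str
summary: ordered ✗; linear ✗; affine ✗; relevant ✗; unrestricted ✓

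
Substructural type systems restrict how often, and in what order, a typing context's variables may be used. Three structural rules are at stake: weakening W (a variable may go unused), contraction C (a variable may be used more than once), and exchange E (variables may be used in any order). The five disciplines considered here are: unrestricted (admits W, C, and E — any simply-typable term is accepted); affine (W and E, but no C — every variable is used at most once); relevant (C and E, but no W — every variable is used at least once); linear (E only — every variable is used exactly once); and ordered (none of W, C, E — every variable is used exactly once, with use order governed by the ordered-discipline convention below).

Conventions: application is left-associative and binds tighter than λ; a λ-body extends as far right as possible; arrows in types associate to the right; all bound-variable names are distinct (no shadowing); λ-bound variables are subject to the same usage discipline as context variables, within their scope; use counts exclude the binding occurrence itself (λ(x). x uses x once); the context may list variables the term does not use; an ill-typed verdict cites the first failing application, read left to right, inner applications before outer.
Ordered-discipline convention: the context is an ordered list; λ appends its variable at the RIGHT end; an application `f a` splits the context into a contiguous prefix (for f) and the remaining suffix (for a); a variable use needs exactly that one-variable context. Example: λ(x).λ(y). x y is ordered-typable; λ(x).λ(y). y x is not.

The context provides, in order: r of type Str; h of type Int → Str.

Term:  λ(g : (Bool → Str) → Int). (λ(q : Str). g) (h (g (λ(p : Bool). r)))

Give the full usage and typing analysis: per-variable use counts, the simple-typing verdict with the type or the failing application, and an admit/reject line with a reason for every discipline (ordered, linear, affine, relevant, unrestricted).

usage: r ×1, h ×1, g [bound] ×2, q [bound] ×0, p [bound] ×0
use order (left to right): g, h, g, r
typing: the term checks, with type ((Bool → Str) → Int) → (Bool → Str) → Int
ordered: ✗ — uses contraction: g ×2; q, p left unused
linear: ✗ — uses contraction: g ×2; q, p left unused
affine: ✗ — uses contraction: g ×2
relevant: ✗ — q, p left unused
unrestricted: ✓ — type-checks (((Bool → Str) → Int) → (Bool → Str) → Int) and nothing is barred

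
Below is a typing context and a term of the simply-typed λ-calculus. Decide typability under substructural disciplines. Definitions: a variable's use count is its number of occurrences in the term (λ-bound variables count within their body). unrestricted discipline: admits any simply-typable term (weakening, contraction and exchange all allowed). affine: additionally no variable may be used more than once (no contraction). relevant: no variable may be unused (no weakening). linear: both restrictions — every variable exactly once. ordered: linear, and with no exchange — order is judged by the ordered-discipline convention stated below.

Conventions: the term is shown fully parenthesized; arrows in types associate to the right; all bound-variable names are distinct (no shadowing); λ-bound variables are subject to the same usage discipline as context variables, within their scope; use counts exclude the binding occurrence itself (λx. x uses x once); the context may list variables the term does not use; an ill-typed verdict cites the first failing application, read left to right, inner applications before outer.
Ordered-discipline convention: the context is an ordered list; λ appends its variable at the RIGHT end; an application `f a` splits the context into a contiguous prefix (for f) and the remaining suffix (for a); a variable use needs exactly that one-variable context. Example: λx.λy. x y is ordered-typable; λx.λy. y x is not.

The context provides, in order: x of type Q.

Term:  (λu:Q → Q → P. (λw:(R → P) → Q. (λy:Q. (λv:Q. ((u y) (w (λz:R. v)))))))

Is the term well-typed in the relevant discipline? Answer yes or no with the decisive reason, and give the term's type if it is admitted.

no — a type mismatch blocks all five
usage: x=0; u [bound]=1; w [bound]=1; y [bound]=1; v [bound]=1; z [bound]=0
use order (left to right): u, y, w, v
typing: ill-typed: argument of type R → Q where R → P is required
summary: ordered ✗; linear ✗; affine ✗; relevant ✗; unrestricted ✗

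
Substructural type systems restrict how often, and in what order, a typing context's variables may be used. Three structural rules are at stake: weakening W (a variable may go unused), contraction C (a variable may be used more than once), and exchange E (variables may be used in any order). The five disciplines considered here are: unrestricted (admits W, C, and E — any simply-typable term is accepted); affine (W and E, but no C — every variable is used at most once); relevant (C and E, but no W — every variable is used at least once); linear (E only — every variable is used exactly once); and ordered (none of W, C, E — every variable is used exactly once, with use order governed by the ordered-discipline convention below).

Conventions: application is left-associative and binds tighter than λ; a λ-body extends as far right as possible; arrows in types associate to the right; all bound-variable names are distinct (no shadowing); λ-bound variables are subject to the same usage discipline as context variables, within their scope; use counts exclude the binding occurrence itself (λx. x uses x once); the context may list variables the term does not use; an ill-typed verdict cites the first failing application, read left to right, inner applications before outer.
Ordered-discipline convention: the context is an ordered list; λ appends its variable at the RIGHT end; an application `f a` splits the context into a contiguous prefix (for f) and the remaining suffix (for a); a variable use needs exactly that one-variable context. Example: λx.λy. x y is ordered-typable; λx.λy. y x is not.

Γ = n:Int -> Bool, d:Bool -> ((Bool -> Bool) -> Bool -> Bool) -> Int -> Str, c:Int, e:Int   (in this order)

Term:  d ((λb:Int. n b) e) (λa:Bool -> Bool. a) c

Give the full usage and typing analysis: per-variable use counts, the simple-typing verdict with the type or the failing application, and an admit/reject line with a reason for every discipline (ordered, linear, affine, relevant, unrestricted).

use counts: n: 1×, d: 1×, c: 1×, e: 1×, b (λ-bound): 1×, a (λ-bound): 1×
order of uses: d, n, b, e, a, c
typing: well-typed at Str
ordered: ✗, use order d, n, b, e, a, c needs exchange
linear: ✓, each of n, d, c, e, b, a used exactly once
affine: ✓, no duplicate uses among n, d, c, e, b, a
relevant: ✓, n, d, c, e, b, a: all used, weakening unneeded
unrestricted: ✓, simply typable at Str; W, C, E all held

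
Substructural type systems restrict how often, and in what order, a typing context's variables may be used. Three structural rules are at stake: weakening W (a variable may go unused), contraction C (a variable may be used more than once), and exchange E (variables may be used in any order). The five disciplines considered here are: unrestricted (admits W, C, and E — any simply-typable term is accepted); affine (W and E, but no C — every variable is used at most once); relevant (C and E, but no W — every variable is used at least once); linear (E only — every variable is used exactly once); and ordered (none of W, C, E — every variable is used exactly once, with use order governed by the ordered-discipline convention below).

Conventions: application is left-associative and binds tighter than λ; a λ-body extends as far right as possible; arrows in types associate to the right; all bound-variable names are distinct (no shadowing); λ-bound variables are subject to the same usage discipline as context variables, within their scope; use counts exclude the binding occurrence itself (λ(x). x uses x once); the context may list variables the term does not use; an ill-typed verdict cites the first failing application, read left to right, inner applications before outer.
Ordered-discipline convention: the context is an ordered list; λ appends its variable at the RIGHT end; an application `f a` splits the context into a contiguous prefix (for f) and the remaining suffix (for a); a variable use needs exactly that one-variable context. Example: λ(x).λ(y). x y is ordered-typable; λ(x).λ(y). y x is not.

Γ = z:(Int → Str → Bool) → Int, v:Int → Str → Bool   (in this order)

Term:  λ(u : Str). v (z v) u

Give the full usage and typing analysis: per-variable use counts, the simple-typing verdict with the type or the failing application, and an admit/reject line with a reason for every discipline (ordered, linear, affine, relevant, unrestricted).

variable uses: z: 1, v: 2, u [bound]: 1
left-to-right use order: v, z, v, u
typing: ✓ — Str → Bool
ordered ✗ (uses contraction: v ×2)
linear ✗ (uses contraction: v ×2)
affine ✗ (uses contraction: v ×2)
relevant ✓ (none of z, v, u goes unused)
unrestricted ✓ (simply typable at Str → Bool; W, C, E all held)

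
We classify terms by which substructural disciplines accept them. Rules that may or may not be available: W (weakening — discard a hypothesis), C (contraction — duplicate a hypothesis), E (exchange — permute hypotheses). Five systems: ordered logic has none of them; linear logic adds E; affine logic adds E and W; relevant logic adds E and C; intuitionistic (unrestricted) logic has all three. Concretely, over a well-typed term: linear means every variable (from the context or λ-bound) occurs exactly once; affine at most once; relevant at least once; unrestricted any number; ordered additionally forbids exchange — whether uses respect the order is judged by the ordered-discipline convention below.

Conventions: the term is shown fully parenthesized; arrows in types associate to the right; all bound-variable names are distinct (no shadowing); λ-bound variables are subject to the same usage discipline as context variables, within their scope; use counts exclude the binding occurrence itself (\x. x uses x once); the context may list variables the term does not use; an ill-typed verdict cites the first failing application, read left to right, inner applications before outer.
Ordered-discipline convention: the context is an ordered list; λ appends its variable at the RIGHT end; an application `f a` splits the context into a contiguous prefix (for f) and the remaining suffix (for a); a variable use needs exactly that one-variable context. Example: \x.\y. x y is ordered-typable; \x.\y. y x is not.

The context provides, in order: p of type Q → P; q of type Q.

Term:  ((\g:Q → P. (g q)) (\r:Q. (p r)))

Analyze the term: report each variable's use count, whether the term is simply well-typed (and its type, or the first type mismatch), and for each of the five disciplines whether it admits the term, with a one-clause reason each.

variable uses: p=1; q=1; g (bound)=1; r (bound)=1
use order (left to right): g, q, p, r
typing: well-typed — term : P
ordered: ✗, no contiguous prefix/suffix split fits g, q, p, r
linear: ✓, each of p, q, g, r used exactly once
affine: ✓, none of p, q, g, r used more than once
relevant: ✓, every one of p, q, g, r appears
unrestricted: ✓, simply typable at P; W, C, E all held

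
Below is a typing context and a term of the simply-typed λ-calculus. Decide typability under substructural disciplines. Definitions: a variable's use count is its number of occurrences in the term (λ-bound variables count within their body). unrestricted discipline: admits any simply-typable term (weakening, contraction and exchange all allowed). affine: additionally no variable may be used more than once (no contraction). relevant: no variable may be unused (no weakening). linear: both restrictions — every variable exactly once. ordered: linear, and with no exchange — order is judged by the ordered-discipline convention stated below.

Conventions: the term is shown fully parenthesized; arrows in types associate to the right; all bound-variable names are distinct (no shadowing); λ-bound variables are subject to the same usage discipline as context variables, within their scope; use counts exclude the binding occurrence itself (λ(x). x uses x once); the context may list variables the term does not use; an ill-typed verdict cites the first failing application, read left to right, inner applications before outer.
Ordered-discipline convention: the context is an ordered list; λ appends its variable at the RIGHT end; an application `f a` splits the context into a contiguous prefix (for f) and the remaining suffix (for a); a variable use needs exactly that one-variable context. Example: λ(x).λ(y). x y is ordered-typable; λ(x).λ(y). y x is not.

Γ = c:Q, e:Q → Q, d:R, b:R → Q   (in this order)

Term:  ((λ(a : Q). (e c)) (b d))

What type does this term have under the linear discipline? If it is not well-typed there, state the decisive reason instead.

not well-typed under linear — unused: a — weakening required
use counts: c=1, e=1, d=1, b=1, a (λ-bound)=0
left-to-right use order: e, c, b, d
typing: the term checks, with type Q
all disciplines: ordered ✗ · linear ✗ · affine ✓ · relevant ✗ · unrestricted ✓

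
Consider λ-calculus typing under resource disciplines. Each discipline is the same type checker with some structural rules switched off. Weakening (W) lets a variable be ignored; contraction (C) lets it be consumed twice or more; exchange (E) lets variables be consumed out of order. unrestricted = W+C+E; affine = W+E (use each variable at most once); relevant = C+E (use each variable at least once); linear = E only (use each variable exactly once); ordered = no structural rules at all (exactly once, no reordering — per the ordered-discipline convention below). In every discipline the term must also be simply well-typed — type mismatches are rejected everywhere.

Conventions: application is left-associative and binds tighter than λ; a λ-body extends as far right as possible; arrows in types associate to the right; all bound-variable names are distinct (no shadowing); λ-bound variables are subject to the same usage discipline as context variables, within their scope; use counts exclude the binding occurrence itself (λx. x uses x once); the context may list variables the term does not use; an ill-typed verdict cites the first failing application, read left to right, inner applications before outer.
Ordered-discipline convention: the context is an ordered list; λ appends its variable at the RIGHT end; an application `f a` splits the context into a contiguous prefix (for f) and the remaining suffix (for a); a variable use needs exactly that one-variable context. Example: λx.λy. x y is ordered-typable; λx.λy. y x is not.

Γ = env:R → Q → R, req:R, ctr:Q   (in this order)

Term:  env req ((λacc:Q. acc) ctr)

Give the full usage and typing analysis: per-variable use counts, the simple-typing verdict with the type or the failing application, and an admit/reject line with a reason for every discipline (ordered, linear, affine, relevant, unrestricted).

usage: env=1, req=1, ctr=1, acc (bound)=1
use order (left to right): env, req, acc, ctr
typing: the term checks, with type R
ordered: ✓, single-use (env, req, ctr, acc), ordered derivation ok
linear: ✓, env, req, ctr, acc: one use apiece
affine: ✓, env, req, ctr, acc: no repeats, contraction unneeded
relevant: ✓, env, req, ctr, acc: all used, weakening unneeded
unrestricted: ✓, simply typable at R; W, C, E all held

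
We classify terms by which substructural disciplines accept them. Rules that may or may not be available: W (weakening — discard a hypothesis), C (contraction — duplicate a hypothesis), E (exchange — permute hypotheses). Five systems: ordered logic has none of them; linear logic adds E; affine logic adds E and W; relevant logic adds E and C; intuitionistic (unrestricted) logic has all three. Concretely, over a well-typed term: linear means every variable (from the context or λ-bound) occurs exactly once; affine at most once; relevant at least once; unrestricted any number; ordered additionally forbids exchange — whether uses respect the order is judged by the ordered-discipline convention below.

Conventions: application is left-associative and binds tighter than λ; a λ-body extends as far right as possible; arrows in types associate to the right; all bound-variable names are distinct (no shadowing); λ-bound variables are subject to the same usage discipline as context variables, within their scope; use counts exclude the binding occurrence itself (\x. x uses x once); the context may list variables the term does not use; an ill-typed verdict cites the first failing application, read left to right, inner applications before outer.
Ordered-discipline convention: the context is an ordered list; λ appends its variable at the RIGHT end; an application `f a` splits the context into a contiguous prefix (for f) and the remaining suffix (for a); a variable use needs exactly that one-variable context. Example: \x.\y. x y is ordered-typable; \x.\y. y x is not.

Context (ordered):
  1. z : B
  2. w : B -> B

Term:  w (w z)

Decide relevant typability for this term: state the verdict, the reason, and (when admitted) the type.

yes — at least one use each (z, w); term : B
usage: z ×1; w ×2
uses in reading order: w, w, z
typing: ✓ — B
all disciplines: ordered ✗, linear ✗, affine ✗, relevant ✓, unrestricted ✓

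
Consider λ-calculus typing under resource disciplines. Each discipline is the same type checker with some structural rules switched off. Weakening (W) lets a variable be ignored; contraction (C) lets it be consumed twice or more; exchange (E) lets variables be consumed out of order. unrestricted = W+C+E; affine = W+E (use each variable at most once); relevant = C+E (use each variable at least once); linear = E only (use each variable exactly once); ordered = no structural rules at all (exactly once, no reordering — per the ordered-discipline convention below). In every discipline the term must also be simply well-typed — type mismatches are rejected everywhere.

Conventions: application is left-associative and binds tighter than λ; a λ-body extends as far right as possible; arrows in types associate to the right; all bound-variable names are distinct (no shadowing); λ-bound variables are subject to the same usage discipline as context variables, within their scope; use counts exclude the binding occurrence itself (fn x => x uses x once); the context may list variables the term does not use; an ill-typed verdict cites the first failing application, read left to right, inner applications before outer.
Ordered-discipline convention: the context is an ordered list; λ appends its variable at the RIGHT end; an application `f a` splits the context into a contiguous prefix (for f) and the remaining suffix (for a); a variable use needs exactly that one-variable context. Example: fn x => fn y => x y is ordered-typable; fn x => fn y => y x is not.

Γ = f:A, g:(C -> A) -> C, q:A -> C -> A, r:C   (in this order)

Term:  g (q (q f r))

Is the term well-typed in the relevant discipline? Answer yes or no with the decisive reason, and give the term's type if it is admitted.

yes — none of f, g, q, r goes unused; term : C
use counts: f ×1; g ×1; q ×2; r ×1
order of uses: g, q, q, f, r
typing: well-typed at C
per-discipline verdicts: ordered ✗ · linear ✗ · affine ✗ · relevant ✓ · unrestricted ✓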